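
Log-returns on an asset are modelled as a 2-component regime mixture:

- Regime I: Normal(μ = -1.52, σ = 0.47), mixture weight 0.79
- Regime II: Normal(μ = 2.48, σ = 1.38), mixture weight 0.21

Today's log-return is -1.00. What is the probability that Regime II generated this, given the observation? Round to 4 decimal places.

P(component k | x) = w_k·f_k(x) / marginal(x), where marginal(x) = Σ_j w_j·f_j(x).
Component likelihoods at x = -1.00:
  p_I = (1/(0.47·√(2π)))·exp(−(-1.00−-1.52)²/(2·0.47²)) = 0.848813·exp(-0.61204) = 0.460263
  p_II = (1/(1.38·√(2π)))·exp(−(-1.00−2.48)²/(2·1.38²)) = 0.289089·exp(-3.17958) = 0.0120269
Multiply by the mixture weights:
  w_I·p_I = 0.79 × 0.460263 = 0.363608
  w_II·p_II = 0.21 × 0.0120269 = 0.00252566
Evidence: 0.363608 + 0.00252566 = 0.366133
So the posterior for Regime II is 0.00252566 / 0.366133 ≈ 0.0069.

0.0069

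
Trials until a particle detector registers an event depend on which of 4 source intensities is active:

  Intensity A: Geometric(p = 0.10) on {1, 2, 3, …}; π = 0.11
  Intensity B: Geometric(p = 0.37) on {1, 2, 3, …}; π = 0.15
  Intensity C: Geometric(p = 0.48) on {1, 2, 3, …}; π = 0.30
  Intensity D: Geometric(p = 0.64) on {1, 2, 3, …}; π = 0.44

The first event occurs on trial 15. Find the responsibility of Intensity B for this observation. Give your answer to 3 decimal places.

By Bayes' theorem, P(k | x) = π_k f_k(x) / Σ_j π_j f_j(x).
Geometric probabilities:
  p_A = 0.0228768
  p_B = 0.000574076
  p_C = 5.07327e-05
  p_D = 3.9302e-07
Prior × likelihood for each component:
  π_A·p_A = 0.11 × 0.0228768 = 0.00251645
  π_B·p_B = 0.15 × 0.000574076 = 8.61114e-05
  π_C·p_C = 0.30 × 5.07327e-05 = 1.52198e-05
  π_D·p_D = 0.44 × 3.9302e-07 = 1.72929e-07
Evidence: 0.00251645 + 8.61114e-05 + 1.52198e-05 + 1.72929e-07 = 0.00261795
So the posterior for Intensity B is 8.61114e-05 / 0.00261795 ≈ 0.033.

0.033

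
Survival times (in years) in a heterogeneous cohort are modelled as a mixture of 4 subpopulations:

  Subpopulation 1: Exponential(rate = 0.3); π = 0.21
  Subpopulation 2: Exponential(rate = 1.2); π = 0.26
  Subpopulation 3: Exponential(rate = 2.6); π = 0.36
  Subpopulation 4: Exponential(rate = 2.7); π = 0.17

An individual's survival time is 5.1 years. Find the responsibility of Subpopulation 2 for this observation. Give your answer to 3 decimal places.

Apply Bayes' rule: the posterior for each component is proportional to its prior times its likelihood at x.
Exponential densities:
  f_1 = 0.0649607
  f_2 = 0.00263815
  f_3 = 4.53136e-06
  f_4 = 2.82572e-06
Prior × likelihood for each component:
  π_1·f_1 = 0.21 × 0.0649607 = 0.0136417
  π_2·f_2 = 0.26 × 0.00263815 = 0.000685918
  π_3·f_3 = 0.36 × 4.53136e-06 = 1.63129e-06
  π_4·f_4 = 0.17 × 2.82572e-06 = 4.80372e-07
Evidence: 0.0136417 + 0.000685918 + 1.63129e-06 + 4.80372e-07 = 0.0143298
P(Subpopulation 2 | the observation) ≈ 0.048

0.048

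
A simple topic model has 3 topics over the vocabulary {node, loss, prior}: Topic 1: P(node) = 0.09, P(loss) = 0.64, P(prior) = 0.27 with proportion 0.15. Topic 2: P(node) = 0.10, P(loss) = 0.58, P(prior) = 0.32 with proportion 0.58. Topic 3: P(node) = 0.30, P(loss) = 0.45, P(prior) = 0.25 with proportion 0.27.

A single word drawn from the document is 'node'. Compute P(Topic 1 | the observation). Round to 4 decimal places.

By Bayes' theorem, P(k | x) = π_k f_k(x) / Σ_j π_j f_j(x).
Evaluate each component's likelihood at the observed value:
  p_1 = 0.09
  p_2 = 0.1
  p_3 = 0.3
Multiply by the mixture weights:
  π_1·p_1 = 0.15 × 0.09 = 0.0135
  π_2·p_2 = 0.58 × 0.1 = 0.058
  π_3·p_3 = 0.27 × 0.3 = 0.081
Evidence: 0.0135 + 0.058 + 0.081 = 0.1525
So the posterior for Topic 1 is 0.0135 / 0.1525 ≈ 0.0885.

0.0885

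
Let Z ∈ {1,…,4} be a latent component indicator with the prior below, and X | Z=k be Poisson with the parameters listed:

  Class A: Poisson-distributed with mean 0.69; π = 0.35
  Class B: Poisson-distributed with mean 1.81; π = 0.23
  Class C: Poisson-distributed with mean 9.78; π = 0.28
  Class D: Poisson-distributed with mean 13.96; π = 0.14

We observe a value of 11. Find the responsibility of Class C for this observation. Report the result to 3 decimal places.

Apply Bayes' rule: the posterior for each component is proportional to its prior times its likelihood at x.
Component likelihoods at x = 11:
  p_A = e^(−0.69)·0.69^11/11! = 2.1209e-10
  p_B = e^(−1.81)·1.81^11/11! = 2.8005e-06
  p_C = e^(−9.78)·9.78^11/11! = 0.110961
  p_D = e^(−13.96)·13.96^11/11! = 0.0850811
Multiply by the mixture weights:
  P(Z=A)·p_A = 0.35 × 2.1209e-10 = 7.42317e-11
  P(Z=B)·p_B = 0.23 × 2.8005e-06 = 6.44115e-07
  P(Z=C)·p_C = 0.28 × 0.110961 = 0.0310692
  P(Z=D)·p_D = 0.14 × 0.0850811 = 0.0119113
Denominator: 7.42317e-11 + 6.44115e-07 + 0.0310692 + 0.0119113 = 0.0429812
P(Class C | x) ≈ 0.723

0.723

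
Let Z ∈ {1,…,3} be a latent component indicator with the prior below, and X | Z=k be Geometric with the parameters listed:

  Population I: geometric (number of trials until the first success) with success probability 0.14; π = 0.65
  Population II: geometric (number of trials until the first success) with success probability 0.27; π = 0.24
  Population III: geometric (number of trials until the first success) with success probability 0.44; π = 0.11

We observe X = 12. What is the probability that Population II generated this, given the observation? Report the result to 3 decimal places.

By Bayes' theorem, P(k | x) = π_k f_k(x) / Σ_j π_j f_j(x).
Geometric probabilities:
  L_I = 0.14·(1−0.14)^11 = 0.14·0.190319 = 0.0266447
  L_II = 0.27·(1−0.27)^11 = 0.27·0.0313727 = 0.00847062
  L_III = 0.44·(1−0.44)^11 = 0.44·0.00169851 = 0.000747345
Weight by the priors:
  π_I·L_I = 0.65 × 0.0266447 = 0.0173191
  π_II·L_II = 0.24 × 0.00847062 = 0.00203295
  π_III·L_III = 0.11 × 0.000747345 = 8.22079e-05
Denominator: 0.0173191 + 0.00203295 + 8.22079e-05 = 0.0194342
So the posterior for Population II is 0.00203295 / 0.0194342 ≈ 0.105.

0.105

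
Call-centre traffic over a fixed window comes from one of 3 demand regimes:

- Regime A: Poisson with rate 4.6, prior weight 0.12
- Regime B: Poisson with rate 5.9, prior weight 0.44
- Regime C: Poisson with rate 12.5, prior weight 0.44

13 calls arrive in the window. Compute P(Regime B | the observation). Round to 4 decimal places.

0.0406

The responsibility of component k is π_k f_k(x) divided by Σ_j π_j f_j(x).
Component likelihoods at x = 13 calls:
  p_A = e^(−4.6)·4.6^13/13! = 0.000666526
  p_B = e^(−5.9)·5.9^13/13! = 0.00461805
  p_C = e^(−12.5)·12.5^13/13! = 0.10886
Prior × likelihood for each component:
  π_A·p_A = 0.12 × 0.000666526 = 7.99831e-05
  π_B·p_B = 0.44 × 0.00461805 = 0.00203194
  π_C·p_C = 0.44 × 0.10886 = 0.0478985
Normaliser: 7.99831e-05 + 0.00203194 + 0.0478985 = 0.0500104
P(Regime B | 13 calls) = 0.00203194 / 0.0500104 ≈ 0.0406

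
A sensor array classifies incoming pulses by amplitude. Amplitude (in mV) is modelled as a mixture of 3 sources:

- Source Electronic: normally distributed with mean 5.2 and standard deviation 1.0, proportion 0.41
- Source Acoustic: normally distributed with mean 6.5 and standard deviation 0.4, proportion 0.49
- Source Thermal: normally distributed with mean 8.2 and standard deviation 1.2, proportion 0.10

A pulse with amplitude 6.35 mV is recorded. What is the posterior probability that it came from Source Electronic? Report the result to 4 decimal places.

Apply Bayes' rule: the posterior for each component is proportional to its prior times its likelihood at x.
Normal densities:
  L_Electronic = 0.205936
  L_Acoustic = 0.929638
  L_Thermal = 0.101304
Prior × likelihood for each component:
  π_Electronic·L_Electronic = 0.41 × 0.205936 = 0.0844339
  π_Acoustic·L_Acoustic = 0.49 × 0.929638 = 0.455522
  π_Thermal·L_Thermal = 0.10 × 0.101304 = 0.0101304
Evidence: 0.0844339 + 0.455522 + 0.0101304 = 0.550087
P(Source Electronic | the observation) = 0.0844339 / 0.550087 ≈ 0.1535

0.1535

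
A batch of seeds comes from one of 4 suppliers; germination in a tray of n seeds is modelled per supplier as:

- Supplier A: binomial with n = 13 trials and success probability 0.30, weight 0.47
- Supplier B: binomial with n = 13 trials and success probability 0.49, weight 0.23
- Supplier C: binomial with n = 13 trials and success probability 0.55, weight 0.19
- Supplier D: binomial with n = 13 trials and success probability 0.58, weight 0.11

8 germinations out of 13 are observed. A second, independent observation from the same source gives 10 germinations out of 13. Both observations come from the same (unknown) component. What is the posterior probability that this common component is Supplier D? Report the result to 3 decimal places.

The responsibility of component k is π_k f_k(x) divided by Σ_j π_j f_j(x).
Since both observations come from the same component, the likelihood for component k is f_k(x₁)·f_k(x₂).
  p_A = [C(13,8)·0.30^8·0.70^5 = 1287·6.561e-05·0.16807 = 0.0141918] × [0.000579259] = 8.22075e-06
  p_B = [C(13,8)·0.49^8·0.51^5 = 1287·0.00332329·0.0345025 = 0.14757] × [0.0302717] = 0.0044672
  p_C = [C(13,8)·0.55^8·0.45^5 = 1287·0.00837339·0.0184528 = 0.198858] × [0.0660132] = 0.0131272
  p_D = [C(13,8)·0.58^8·0.42^5 = 1287·0.0128063·0.0130691 = 0.215402] × [0.0912838] = 0.0196627
Multiply by the mixture weights:
  π_A·p_A = 0.47 × 8.22075e-06 = 3.86375e-06
  π_B·p_B = 0.23 × 0.0044672 = 0.00102746
  π_C·p_C = 0.19 × 0.0131272 = 0.00249417
  π_D·p_D = 0.11 × 0.0196627 = 0.0021629
Sum: 3.86375e-06 + 0.00102746 + 0.00249417 + 0.0021629 = 0.00568839
P(Supplier D | x₁,x₂) = 0.0021629 / 0.00568839 ≈ 0.380

0.380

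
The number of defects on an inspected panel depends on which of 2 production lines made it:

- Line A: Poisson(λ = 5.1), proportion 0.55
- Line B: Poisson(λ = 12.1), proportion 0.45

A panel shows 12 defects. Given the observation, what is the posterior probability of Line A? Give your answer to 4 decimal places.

P(component k | x) = P(Z=k)·f_k(x) / marginal(x), where marginal(x) = Σ_j P(Z=j)·f_j(x).
Component likelihoods at x = 12 defects:
  L_A = 0.00394097
  L_B = 0.114321
Prior × likelihood for each component:
  P(Z=A)·L_A = 0.55 × 0.00394097 = 0.00216753
  P(Z=B)·L_B = 0.45 × 0.114321 = 0.0514442
Normaliser: 0.00216753 + 0.0514442 = 0.0536118
P(Line A | x) = 0.00216753 / 0.0536118 ≈ 0.0404

0.0404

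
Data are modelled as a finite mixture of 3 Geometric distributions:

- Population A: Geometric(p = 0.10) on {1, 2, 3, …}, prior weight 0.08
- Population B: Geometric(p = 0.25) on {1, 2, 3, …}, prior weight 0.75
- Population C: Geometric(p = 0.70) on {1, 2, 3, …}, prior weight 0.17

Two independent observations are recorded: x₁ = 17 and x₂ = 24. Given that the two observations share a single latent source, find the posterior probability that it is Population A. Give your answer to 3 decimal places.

Apply Bayes' rule: the posterior for each component is proportional to its prior times its likelihood at x.
Since both observations come from the same component, the likelihood for component k is f_k(x₁)·f_k(x₂).
  f_A = [0.10·(1−0.10)^16 = 0.10·0.185302 = 0.0185302] × [0.00886294] = 0.000164232
  f_B = [0.25·(1−0.25)^16 = 0.25·0.0100226 = 0.00250565] × [0.000334464] = 8.38049e-07
  f_C = [0.70·(1−0.70)^16 = 0.70·4.30467e-09 = 3.01327e-09] × [6.59002e-13] = 1.98575e-21
Multiply by the mixture weights:
  P(Z=A)·f_A = 0.08 × 0.000164232 = 1.31386e-05
  P(Z=B)·f_B = 0.75 × 8.38049e-07 = 6.28537e-07
  P(Z=C)·f_C = 0.17 × 1.98575e-21 = 3.37578e-22
Normaliser: 1.31386e-05 + 6.28537e-07 + 3.37578e-22 = 1.37671e-05
Responsibility of Population A: 1.31386e-05 / 1.37671e-05 ≈ 0.954

0.954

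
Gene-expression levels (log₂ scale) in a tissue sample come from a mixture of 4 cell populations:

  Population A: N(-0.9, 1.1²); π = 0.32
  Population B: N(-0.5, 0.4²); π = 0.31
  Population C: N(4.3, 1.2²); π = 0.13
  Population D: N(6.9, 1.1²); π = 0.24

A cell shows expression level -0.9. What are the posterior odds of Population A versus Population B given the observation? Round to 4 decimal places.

0.6189

Only the two components matter; the odds are (w_i f_i(x)) / (w_j f_j(x)).
Normal densities:
  p_A = 0.362675
  p_B = 0.604927
  p_C = 2.78091e-05
  p_D = 4.37662e-12
Posterior odds = (w_A·p_A) / (w_B·p_B) = (0.32·0.362675) / (0.31·0.604927) = 0.116056 / 0.187527 ≈ 0.6189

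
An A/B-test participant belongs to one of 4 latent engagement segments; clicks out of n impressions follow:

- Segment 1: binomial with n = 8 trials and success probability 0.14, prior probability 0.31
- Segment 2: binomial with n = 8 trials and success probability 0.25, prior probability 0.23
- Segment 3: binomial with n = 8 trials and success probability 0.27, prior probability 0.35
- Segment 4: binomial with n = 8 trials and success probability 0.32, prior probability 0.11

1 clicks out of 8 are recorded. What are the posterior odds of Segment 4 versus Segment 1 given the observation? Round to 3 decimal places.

Since P(k|x) ∝ π_k f_k(x), the posterior odds are π_i f_i(x) / (π_j f_j(x)).
Evaluate each component's likelihood at the observed value:
  f_1 = C(8,1)·0.14^1·0.86^7 = 8·0.14·0.347928 = 0.389679
  f_2 = C(8,1)·0.25^1·0.75^7 = 8·0.25·0.133484 = 0.266968
  f_3 = C(8,1)·0.27^1·0.73^7 = 8·0.27·0.110474 = 0.238624
  f_4 = C(8,1)·0.32^1·0.68^7 = 8·0.32·0.0672299 = 0.172109
Posterior odds = (π_4·f_4) / (π_1·f_1) = (0.11·0.172109) / (0.31·0.389679) = 0.0189319 / 0.120801 ≈ 0.157

0.157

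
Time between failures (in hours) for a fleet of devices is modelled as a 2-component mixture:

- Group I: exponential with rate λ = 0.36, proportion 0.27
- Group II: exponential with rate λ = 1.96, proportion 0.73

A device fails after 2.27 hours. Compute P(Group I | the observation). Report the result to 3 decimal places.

0.720

Posterior ∝ prior × likelihood, so P(k | x) ∝ π_k f_k(x); normalise over all components.
Component likelihoods at x = 2.27 hours:
  L_I = 0.36·e^(−0.36·2.27) = 0.36·e^(−0.8172) = 0.159
  L_II = 1.96·e^(−1.96·2.27) = 1.96·e^(−4.4492) = 0.0229083
Prior × likelihood for each component:
  π_I·L_I = 0.27 × 0.159 = 0.04293
  π_II·L_II = 0.73 × 0.0229083 = 0.0167231
Denominator: 0.04293 + 0.0167231 = 0.0596531
Responsibility of Group I: 0.04293 / 0.0596531 ≈ 0.720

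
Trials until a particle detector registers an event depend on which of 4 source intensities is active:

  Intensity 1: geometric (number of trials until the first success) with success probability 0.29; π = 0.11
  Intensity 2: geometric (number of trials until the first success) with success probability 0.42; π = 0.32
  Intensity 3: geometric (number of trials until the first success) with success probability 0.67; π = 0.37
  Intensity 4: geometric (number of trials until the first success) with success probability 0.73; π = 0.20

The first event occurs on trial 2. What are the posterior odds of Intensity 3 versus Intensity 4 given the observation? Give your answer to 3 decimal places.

2.075

Only the two components matter; the odds are (π_i f_i(x)) / (π_j f_j(x)).
Evaluate each component's likelihood at the observed value:
  p_1 = 0.2059
  p_2 = 0.2436
  p_3 = 0.2211
  p_4 = 0.1971
Odds = (0.37/0.20) × (0.2211/0.1971) = 1.85 × 1.12177 ≈ 2.075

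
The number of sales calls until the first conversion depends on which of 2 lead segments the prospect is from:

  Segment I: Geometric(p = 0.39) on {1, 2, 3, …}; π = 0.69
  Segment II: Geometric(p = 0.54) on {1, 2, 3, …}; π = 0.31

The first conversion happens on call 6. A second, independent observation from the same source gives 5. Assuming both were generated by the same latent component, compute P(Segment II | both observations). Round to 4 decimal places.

0.0636

P(component k | x) = π_k·f_k(x) / marginal(x), where marginal(x) = Σ_j π_j·f_j(x).
Since both observations come from the same component, the likelihood for component k is f_k(x₁)·f_k(x₂).
  L_I = [0.0329393] × [0.0539988] = 0.00177868
  L_II = [0.011122] × [0.0241783] = 0.000268911
Weight by the priors:
  π_I·L_I = 0.69 × 0.00177868 = 0.00122729
  π_II·L_II = 0.31 × 0.000268911 = 8.33623e-05
Marginal: 0.00122729 + 8.33623e-05 = 0.00131065
So the posterior for Segment II is 8.33623e-05 / 0.00131065 ≈ 0.0636.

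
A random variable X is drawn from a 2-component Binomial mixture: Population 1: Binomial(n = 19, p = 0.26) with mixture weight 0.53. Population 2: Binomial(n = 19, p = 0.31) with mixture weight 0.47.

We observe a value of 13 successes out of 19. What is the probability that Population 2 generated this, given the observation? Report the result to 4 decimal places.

The responsibility of component k is π_k f_k(x) divided by Σ_j π_j f_j(x).
Binomial probabilities:
  p_1 = 0.000110542
  p_2 = 0.000714954
Prior × likelihood for each component:
  π_1·p_1 = 0.53 × 0.000110542 = 5.8587e-05
  π_2·p_2 = 0.47 × 0.000714954 = 0.000336029
Normaliser: 5.8587e-05 + 0.000336029 = 0.000394616
P(Population 2 | the observation) = 0.000336029 / 0.000394616 ≈ 0.8515

0.8515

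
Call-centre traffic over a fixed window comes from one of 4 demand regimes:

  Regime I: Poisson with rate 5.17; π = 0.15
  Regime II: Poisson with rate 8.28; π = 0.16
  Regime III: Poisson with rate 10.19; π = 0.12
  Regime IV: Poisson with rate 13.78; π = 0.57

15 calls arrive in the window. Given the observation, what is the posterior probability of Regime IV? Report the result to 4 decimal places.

By Bayes' theorem, P(k | x) = π_k f_k(x) / Σ_j π_j f_j(x).
Component likelihoods at x = 15 calls:
  p_I = e^(−5.17)·5.17^15/15! = 0.000219056
  p_II = e^(−8.28)·8.28^15/15! = 0.0114287
  p_III = e^(−10.19)·10.19^15/15! = 0.0380761
  p_IV = e^(−13.78)·13.78^15/15! = 0.0971988
Unnormalised posteriors:
  π_I·p_I = 0.15 × 0.000219056 = 3.28585e-05
  π_II·p_II = 0.16 × 0.0114287 = 0.00182859
  π_III·p_III = 0.12 × 0.0380761 = 0.00456913
  π_IV·p_IV = 0.57 × 0.0971988 = 0.0554033
Evidence: 3.28585e-05 + 0.00182859 + 0.00456913 + 0.0554033 = 0.0618339
P(Regime IV | 15 calls) = 0.0554033 / 0.0618339 ≈ 0.8960

0.8960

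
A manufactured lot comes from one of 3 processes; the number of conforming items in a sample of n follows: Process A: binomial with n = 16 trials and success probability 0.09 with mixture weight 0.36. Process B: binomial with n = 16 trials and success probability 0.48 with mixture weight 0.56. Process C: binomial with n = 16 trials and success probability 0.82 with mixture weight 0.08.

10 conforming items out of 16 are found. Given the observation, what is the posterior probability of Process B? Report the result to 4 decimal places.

0.9505

P(component k | x) = π_k·f_k(x) / marginal(x), where marginal(x) = Σ_j π_j·f_j(x).
Evaluate each component's likelihood at the observed value:
  p_A = C(16,10)·0.09^10·0.91^6 = 8008·3.48678e-11·0.567869 = 1.58561e-07
  p_B = C(16,10)·0.48^10·0.52^6 = 8008·0.000649251·0.0197706 = 0.102791
  p_C = C(16,10)·0.82^10·0.18^6 = 8008·0.137448·3.40122e-05 = 0.0374367
Multiply by the mixture weights:
  π_A·p_A = 0.36 × 1.58561e-07 = 5.70821e-08
  π_B·p_B = 0.56 × 0.102791 = 0.0575631
  π_C·p_C = 0.08 × 0.0374367 = 0.00299494
Sum: 5.70821e-08 + 0.0575631 + 0.00299494 = 0.0605581
So the posterior for Process B is 0.0575631 / 0.0605581 ≈ 0.9505.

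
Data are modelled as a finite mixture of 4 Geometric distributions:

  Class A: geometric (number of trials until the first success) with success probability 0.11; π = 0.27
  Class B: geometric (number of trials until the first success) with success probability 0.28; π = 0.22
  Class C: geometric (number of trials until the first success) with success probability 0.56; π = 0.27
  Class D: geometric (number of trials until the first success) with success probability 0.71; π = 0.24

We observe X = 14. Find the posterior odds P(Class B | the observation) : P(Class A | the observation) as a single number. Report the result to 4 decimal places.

Posterior odds = (P(Z=i) f_i(x)) / (P(Z=j) f_j(x)); the normalising sum cancels.
Geometric probabilities:
  L_A = 0.11·(1−0.11)^13 = 0.11·0.219821 = 0.0241804
  L_B = 0.28·(1−0.28)^13 = 0.28·0.0139741 = 0.00391274
  L_C = 0.56·(1−0.56)^13 = 0.56·2.31678e-05 = 1.2974e-05
  L_D = 0.71·(1−0.71)^13 = 0.71·1.02606e-07 = 7.28505e-08
Posterior odds = (P(Z=B)·L_B) / (P(Z=A)·L_A) = (0.22·0.00391274) / (0.27·0.0241804) = 0.000860802 / 0.0065287 ≈ 0.1318

0.1318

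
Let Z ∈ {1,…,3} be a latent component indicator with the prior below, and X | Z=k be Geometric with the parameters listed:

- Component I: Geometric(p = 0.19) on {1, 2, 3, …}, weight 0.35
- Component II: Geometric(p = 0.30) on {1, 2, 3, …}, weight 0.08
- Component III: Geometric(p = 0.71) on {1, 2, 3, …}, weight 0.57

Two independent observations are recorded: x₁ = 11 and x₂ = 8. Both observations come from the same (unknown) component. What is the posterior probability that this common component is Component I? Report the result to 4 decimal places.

0.9545

The responsibility of component k is w_k f_k(x) divided by Σ_j w_j f_j(x).
Since both observations come from the same component, the likelihood for component k is f_k(x₁)·f_k(x₂).
  f_I = [0.19·(1−0.19)^10 = 0.19·0.121577 = 0.0230996] × [0.0434659] = 0.00100404
  f_II = [0.30·(1−0.30)^10 = 0.30·0.0282475 = 0.00847426] × [0.0247063] = 0.000209367
  f_III = [0.71·(1−0.71)^10 = 0.71·4.20707e-06 = 2.98702e-06] × [0.000122474] = 3.65833e-10
Prior × likelihood for each component:
  w_I·f_I = 0.35 × 0.00100404 = 0.000351415
  w_II·f_II = 0.08 × 0.000209367 = 1.67494e-05
  w_III·f_III = 0.57 × 3.65833e-10 = 2.08525e-10
Sum: 0.000351415 + 1.67494e-05 + 2.08525e-10 = 0.000368165
Responsibility of Component I: 0.000351415 / 0.000368165 ≈ 0.9545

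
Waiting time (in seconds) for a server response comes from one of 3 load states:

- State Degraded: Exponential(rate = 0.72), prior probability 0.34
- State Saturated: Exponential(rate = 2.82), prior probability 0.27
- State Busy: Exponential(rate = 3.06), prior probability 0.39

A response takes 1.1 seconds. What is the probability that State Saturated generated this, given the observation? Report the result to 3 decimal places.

0.184

The responsibility of component k is w_k f_k(x) divided by Σ_j w_j f_j(x).
Exponential densities:
  p_Degraded = 0.72·e^(−0.72·1.1) = 0.72·e^(−0.7920) = 0.326115
  p_Saturated = 2.82·e^(−2.82·1.1) = 2.82·e^(−3.1020) = 0.126785
  p_Busy = 3.06·e^(−3.06·1.1) = 3.06·e^(−3.3660) = 0.105654
Unnormalised posteriors:
  w_Degraded·p_Degraded = 0.34 × 0.326115 = 0.110879
  w_Saturated·p_Saturated = 0.27 × 0.126785 = 0.0342319
  w_Busy·p_Busy = 0.39 × 0.105654 = 0.0412051
Sum: 0.110879 + 0.0342319 + 0.0412051 = 0.186316
P(State Saturated | 1.1 seconds) = 0.0342319 / 0.186316 ≈ 0.184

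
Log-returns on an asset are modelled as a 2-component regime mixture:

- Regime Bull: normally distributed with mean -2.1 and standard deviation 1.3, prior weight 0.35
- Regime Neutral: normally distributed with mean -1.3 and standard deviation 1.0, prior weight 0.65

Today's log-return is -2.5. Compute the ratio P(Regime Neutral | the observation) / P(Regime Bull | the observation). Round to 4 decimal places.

Only the two components matter; the odds are (P(Z=i) f_i(x)) / (P(Z=j) f_j(x)).
Component likelihoods at x = -2.5:
  p_Bull = (1/(1.3·√(2π)))·exp(−(-2.5−-2.1)²/(2·1.3²)) = 0.306879·exp(-0.04734) = 0.29269
  p_Neutral = (1/(1.0·√(2π)))·exp(−(-2.5−-1.3)²/(2·1.0²)) = 0.398942·exp(-0.72000) = 0.194186
Odds = (0.65/0.35) × (0.194186/0.29269) = 1.85714 × 0.663452 ≈ 1.2321

1.2321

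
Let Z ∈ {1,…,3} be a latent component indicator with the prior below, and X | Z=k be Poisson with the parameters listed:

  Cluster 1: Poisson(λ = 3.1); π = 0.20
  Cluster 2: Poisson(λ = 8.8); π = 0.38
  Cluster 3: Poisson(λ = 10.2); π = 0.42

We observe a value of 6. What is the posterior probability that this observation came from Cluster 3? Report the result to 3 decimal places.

0.337

Posterior ∝ prior × likelihood, so P(k | x) ∝ w_k f_k(x); normalise over all components.
Evaluate each component's likelihood at the observed value:
  L_1 = 0.0555296
  L_2 = 0.0972237
  L_3 = 0.0581386
Prior × likelihood for each component:
  w_1·L_1 = 0.20 × 0.0555296 = 0.0111059
  w_2·L_2 = 0.38 × 0.0972237 = 0.036945
  w_3·L_3 = 0.42 × 0.0581386 = 0.0244182
Normaliser: 0.0111059 + 0.036945 + 0.0244182 = 0.0724692
P(Cluster 3 | 6) ≈ 0.337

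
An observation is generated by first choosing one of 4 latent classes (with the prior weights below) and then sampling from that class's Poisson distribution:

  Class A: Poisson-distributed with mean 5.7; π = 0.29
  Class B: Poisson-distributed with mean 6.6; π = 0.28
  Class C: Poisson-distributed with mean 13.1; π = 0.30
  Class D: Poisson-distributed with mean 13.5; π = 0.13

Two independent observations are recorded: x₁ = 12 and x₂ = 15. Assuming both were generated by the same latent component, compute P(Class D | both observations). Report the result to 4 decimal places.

P(component k | x) = P(Z=k)·f_k(x) / marginal(x), where marginal(x) = Σ_j P(Z=j)·f_j(x).
Since both observations come from the same component, the likelihood for component k is f_k(x₁)·f_k(x₂).
  f_A = [e^(−5.7)·5.7^12/12! = 0.00821642] × [0.000557371] = 4.5796e-06
  f_B = [e^(−6.6)·6.6^12/12! = 0.019402] × [0.00204322] = 3.96426e-05
  f_C = [e^(−13.1)·13.1^12/12! = 0.109059] × [0.0898074] = 0.00979429
  f_D = [e^(−13.5)·13.5^12/12! = 0.10488] × [0.0945217] = 0.00991343
Weight by the priors:
  P(Z=A)·f_A = 0.29 × 4.5796e-06 = 1.32808e-06
  P(Z=B)·f_B = 0.28 × 3.96426e-05 = 1.10999e-05
  P(Z=C)·f_C = 0.30 × 0.00979429 = 0.00293829
  P(Z=D)·f_D = 0.13 × 0.00991343 = 0.00128875
Denominator: 1.32808e-06 + 1.10999e-05 + 0.00293829 + 0.00128875 = 0.00423946
Responsibility of Class D: 0.00128875 / 0.00423946 ≈ 0.3040

0.3040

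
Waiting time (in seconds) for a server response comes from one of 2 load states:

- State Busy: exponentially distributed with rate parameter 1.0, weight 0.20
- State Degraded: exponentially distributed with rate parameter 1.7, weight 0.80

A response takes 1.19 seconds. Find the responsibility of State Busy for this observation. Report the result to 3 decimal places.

0.253

The responsibility of component k is P(Z=k) f_k(x) divided by Σ_j P(Z=j) f_j(x).
Exponential densities:
  f_Busy = 1.0·e^(−1.0·1.19) = 1.0·e^(−1.1900) = 0.304221
  f_Degraded = 1.7·e^(−1.7·1.19) = 1.7·e^(−2.0230) = 0.224839
Multiply by the mixture weights:
  P(Z=Busy)·f_Busy = 0.20 × 0.304221 = 0.0608443
  P(Z=Degraded)·f_Degraded = 0.80 × 0.224839 = 0.179871
Marginal: 0.0608443 + 0.179871 = 0.240715
So the posterior for State Busy is 0.0608443 / 0.240715 ≈ 0.253.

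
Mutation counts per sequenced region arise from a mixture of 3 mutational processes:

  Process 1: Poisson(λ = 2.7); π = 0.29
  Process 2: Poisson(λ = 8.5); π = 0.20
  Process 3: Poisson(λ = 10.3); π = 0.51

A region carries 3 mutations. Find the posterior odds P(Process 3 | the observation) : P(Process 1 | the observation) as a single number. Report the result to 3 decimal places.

0.049

The posterior odds equal the prior odds times the likelihood ratio: (P(Z=i)/P(Z=j))·(f_i(x)/f_j(x)).
Evaluate each component's likelihood at the observed value:
  f_1 = e^(−2.7)·2.7^3/3! = 0.220468
  f_2 = e^(−8.5)·8.5^3/3! = 0.0208258
  f_3 = e^(−10.3)·10.3^3/3! = 0.0061253
Odds = (0.51/0.29) × (0.0061253/0.220468) = 1.75862 × 0.0277832 ≈ 0.049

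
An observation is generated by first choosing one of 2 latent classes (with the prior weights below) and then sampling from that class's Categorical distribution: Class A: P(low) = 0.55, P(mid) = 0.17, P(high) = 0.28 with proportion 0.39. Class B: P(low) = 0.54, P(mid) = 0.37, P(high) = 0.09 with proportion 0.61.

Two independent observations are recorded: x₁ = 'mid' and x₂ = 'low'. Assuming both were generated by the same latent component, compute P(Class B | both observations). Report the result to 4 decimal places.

The responsibility of component k is w_k f_k(x) divided by Σ_j w_j f_j(x).
Since both observations come from the same component, the likelihood for component k is f_k(x₁)·f_k(x₂).
  f_A = [0.17] × [0.55] = 0.0935
  f_B = [0.37] × [0.54] = 0.1998
Multiply by the mixture weights:
  w_A·f_A = 0.39 × 0.0935 = 0.036465
  w_B·f_B = 0.61 × 0.1998 = 0.121878
Marginal: 0.036465 + 0.121878 = 0.158343
Responsibility of Class B: 0.121878 / 0.158343 ≈ 0.7697

0.7697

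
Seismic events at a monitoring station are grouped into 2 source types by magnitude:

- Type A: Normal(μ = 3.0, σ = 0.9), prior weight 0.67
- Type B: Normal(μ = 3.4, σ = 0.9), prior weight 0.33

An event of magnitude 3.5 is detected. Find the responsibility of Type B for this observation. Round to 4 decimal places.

Apply Bayes' rule: the posterior for each component is proportional to its prior times its likelihood at x.
Normal densities:
  f_A = (1/(0.9·√(2π)))·exp(−(3.5−3.0)²/(2·0.9²)) = 0.443269·exp(-0.15432) = 0.37988
  f_B = (1/(0.9·√(2π)))·exp(−(3.5−3.4)²/(2·0.9²)) = 0.443269·exp(-0.00617) = 0.440541
Unnormalised posteriors:
  π_A·f_A = 0.67 × 0.37988 = 0.25452
  π_B·f_B = 0.33 × 0.440541 = 0.145379
Denominator: 0.25452 + 0.145379 = 0.399898
P(Type B | data) = 0.145379 / 0.399898 ≈ 0.3635

0.3635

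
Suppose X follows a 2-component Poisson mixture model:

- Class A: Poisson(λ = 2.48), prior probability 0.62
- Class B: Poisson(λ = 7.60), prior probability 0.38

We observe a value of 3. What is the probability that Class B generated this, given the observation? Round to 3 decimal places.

0.095

P(component k | x) = π_k·f_k(x) / marginal(x), where marginal(x) = Σ_j π_j·f_j(x).
Poisson probabilities:
  p_A = e^(−2.48)·2.48^3/3! = 0.212889
  p_B = e^(−7.60)·7.60^3/3! = 0.0366144
Weight by the priors:
  π_A·p_A = 0.62 × 0.212889 = 0.131991
  π_B·p_B = 0.38 × 0.0366144 = 0.0139135
Normaliser: 0.131991 + 0.0139135 = 0.145905
P(Class B | x) = 0.0139135 / 0.145905 ≈ 0.095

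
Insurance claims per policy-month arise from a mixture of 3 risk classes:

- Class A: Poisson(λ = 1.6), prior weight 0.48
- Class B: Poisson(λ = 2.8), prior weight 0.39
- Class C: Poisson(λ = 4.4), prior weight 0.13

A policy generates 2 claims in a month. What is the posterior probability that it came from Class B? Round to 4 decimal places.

0.3999

Apply Bayes' rule: the posterior for each component is proportional to its prior times its likelihood at x.
Evaluate each component's likelihood at the observed value:
  p_A = e^(−1.6)·1.6^2/2! = 0.258428
  p_B = e^(−2.8)·2.8^2/2! = 0.238375
  p_C = e^(−4.4)·4.4^2/2! = 0.118845
Weight by the priors:
  π_A·p_A = 0.48 × 0.258428 = 0.124045
  π_B·p_B = 0.39 × 0.238375 = 0.0929664
  π_C·p_C = 0.13 × 0.118845 = 0.0154498
Marginal: 0.124045 + 0.0929664 + 0.0154498 = 0.232461
Responsibility of Class B: 0.0929664 / 0.232461 ≈ 0.3999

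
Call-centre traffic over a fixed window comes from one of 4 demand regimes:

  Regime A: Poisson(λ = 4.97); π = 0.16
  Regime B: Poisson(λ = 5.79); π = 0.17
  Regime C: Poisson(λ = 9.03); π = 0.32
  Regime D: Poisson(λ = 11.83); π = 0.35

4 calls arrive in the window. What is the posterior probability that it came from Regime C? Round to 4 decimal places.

By Bayes' theorem, P(k | x) = π_k f_k(x) / Σ_j π_j f_j(x).
Evaluate each component's likelihood at the observed value:
  f_A = e^(−4.97)·4.97^4/4! = 0.176511
  f_B = e^(−5.79)·5.79^4/4! = 0.143198
  f_C = e^(−9.03)·9.03^4/4! = 0.0331788
  f_D = e^(−11.83)·11.83^4/4! = 0.00594325
Unnormalised posteriors:
  π_A·f_A = 0.16 × 0.176511 = 0.0282417
  π_B·f_B = 0.17 × 0.143198 = 0.0243437
  π_C·f_C = 0.32 × 0.0331788 = 0.0106172
  π_D·f_D = 0.35 × 0.00594325 = 0.00208014
Denominator: 0.0282417 + 0.0243437 + 0.0106172 + 0.00208014 = 0.0652828
P(Regime C | 4 calls) ≈ 0.1626

0.1626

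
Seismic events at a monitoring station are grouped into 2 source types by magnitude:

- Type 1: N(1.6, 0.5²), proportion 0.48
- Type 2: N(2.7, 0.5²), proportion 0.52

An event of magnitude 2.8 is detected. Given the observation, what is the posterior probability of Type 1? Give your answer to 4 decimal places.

Apply Bayes' rule: the posterior for each component is proportional to its prior times its likelihood at x.
Evaluate each component's likelihood at the observed value:
  L_1 = (1/(0.5·√(2π)))·exp(−(2.8−1.6)²/(2·0.5²)) = 0.797885·exp(-2.88000) = 0.0447891
  L_2 = (1/(0.5·√(2π)))·exp(−(2.8−2.7)²/(2·0.5²)) = 0.797885·exp(-0.02000) = 0.782085
Multiply by the mixture weights:
  P(Z=1)·L_1 = 0.48 × 0.0447891 = 0.0214987
  P(Z=2)·L_2 = 0.52 × 0.782085 = 0.406684
Evidence: 0.0214987 + 0.406684 = 0.428183
P(Type 1 | 2.8) ≈ 0.0502

0.0502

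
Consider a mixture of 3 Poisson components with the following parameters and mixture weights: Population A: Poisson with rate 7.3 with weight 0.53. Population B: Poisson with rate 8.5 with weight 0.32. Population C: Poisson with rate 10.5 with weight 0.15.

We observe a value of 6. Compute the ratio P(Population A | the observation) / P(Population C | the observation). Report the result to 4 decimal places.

9.7888

The posterior odds equal the prior odds times the likelihood ratio: (π_i/π_j)·(f_i(x)/f_j(x)).
Evaluate each component's likelihood at the observed value:
  p_A = e^(−7.3)·7.3^6/6! = 0.141989
  p_B = e^(−8.5)·8.5^6/6! = 0.106581
  p_C = e^(−10.5)·10.5^6/6! = 0.051252
Posterior odds = (π_A·p_A) / (π_C·p_C) = (0.53·0.141989) / (0.15·0.051252) = 0.0752542 / 0.00768781 ≈ 9.7888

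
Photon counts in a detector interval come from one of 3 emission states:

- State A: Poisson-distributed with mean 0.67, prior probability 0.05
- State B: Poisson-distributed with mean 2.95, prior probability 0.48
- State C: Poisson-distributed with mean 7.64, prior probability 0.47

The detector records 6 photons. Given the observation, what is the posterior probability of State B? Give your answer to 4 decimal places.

P(component k | x) = P(Z=k)·f_k(x) / marginal(x), where marginal(x) = Σ_j P(Z=j)·f_j(x).
Component likelihoods at x = 6 photons:
  f_A = e^(−0.67)·0.67^6/6! = 6.42893e-05
  f_B = e^(−2.95)·2.95^6/6! = 0.0479105
  f_C = e^(−7.64)·7.64^6/6! = 0.132806
Unnormalised posteriors:
  P(Z=A)·f_A = 0.05 × 6.42893e-05 = 3.21447e-06
  P(Z=B)·f_B = 0.48 × 0.0479105 = 0.022997
  P(Z=C)·f_C = 0.47 × 0.132806 = 0.0624188
Marginal: 3.21447e-06 + 0.022997 + 0.0624188 = 0.0854191
P(State B | the observation) = 0.022997 / 0.0854191 ≈ 0.2692

0.2692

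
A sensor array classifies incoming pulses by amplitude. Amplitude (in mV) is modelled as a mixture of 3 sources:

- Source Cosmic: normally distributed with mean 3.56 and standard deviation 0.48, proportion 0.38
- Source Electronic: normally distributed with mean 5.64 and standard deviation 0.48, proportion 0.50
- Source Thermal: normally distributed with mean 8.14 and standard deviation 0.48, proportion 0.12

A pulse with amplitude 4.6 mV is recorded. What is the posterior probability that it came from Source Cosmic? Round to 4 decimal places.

P(component k | x) = π_k·f_k(x) / marginal(x), where marginal(x) = Σ_j π_j·f_j(x).
Component likelihoods at x = 4.6 mV:
  f_Cosmic = (1/(0.48·√(2π)))·exp(−(4.6−3.56)²/(2·0.48²)) = 0.831130·exp(-2.34722) = 0.0794846
  f_Electronic = (1/(0.48·√(2π)))·exp(−(4.6−5.64)²/(2·0.48²)) = 0.831130·exp(-2.34722) = 0.0794846
  f_Thermal = (1/(0.48·√(2π)))·exp(−(4.6−8.14)²/(2·0.48²)) = 0.831130·exp(-27.19531) = 1.28497e-12
Weight by the priors:
  π_Cosmic·f_Cosmic = 0.38 × 0.0794846 = 0.0302042
  π_Electronic·f_Electronic = 0.50 × 0.0794846 = 0.0397423
  π_Thermal·f_Thermal = 0.12 × 1.28497e-12 = 1.54197e-13
Marginal: 0.0302042 + 0.0397423 + 1.54197e-13 = 0.0699465
So the posterior for Source Cosmic is 0.0302042 / 0.0699465 ≈ 0.4318.

0.4318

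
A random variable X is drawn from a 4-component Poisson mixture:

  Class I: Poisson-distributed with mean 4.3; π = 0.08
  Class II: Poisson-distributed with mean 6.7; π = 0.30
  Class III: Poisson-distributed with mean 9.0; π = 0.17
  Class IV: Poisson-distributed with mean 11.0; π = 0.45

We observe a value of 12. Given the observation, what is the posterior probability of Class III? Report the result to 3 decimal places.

0.182

The responsibility of component k is P(Z=k) f_k(x) divided by Σ_j P(Z=j) f_j(x).
Component likelihoods at x = 12:
  p_I = e^(−4.3)·4.3^12/12! = 0.00113193
  p_II = e^(−6.7)·6.7^12/12! = 0.0210275
  p_III = e^(−9.0)·9.0^12/12! = 0.072765
  p_IV = e^(−11.0)·11.0^12/12! = 0.10943
Multiply by the mixture weights:
  P(Z=I)·p_I = 0.08 × 0.00113193 = 9.05541e-05
  P(Z=II)·p_II = 0.30 × 0.0210275 = 0.00630825
  P(Z=III)·p_III = 0.17 × 0.072765 = 0.0123701
  P(Z=IV)·p_IV = 0.45 × 0.10943 = 0.0492434
Denominator: 9.05541e-05 + 0.00630825 + 0.0123701 + 0.0492434 = 0.0680123
P(Class III | 12) ≈ 0.182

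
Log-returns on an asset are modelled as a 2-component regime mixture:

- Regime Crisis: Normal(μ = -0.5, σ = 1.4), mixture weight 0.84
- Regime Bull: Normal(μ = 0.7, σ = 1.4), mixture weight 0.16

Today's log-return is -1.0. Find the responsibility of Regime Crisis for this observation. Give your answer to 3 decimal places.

By Bayes' theorem, P(k | x) = w_k f_k(x) / Σ_j w_j f_j(x).
Component likelihoods at x = -1.0:
  L_Crisis = 0.267353
  L_Bull = 0.136333
Unnormalised posteriors:
  w_Crisis·L_Crisis = 0.84 × 0.267353 = 0.224576
  w_Bull·L_Bull = 0.16 × 0.136333 = 0.0218133
Denominator: 0.224576 + 0.0218133 = 0.24639
So the posterior for Regime Crisis is 0.224576 / 0.24639 ≈ 0.911.

0.911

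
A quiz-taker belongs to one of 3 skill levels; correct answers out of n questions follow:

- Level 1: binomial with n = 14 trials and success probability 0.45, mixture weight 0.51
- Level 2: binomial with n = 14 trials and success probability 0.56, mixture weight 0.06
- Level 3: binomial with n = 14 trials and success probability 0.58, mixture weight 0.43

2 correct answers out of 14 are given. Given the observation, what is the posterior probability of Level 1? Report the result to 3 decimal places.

Posterior ∝ prior × likelihood, so P(k | x) ∝ P(Z=k) f_k(x); normalise over all components.
Evaluate each component's likelihood at the observed value:
  p_1 = 0.0141195
  p_2 = 0.00150262
  p_3 = 0.000922335
Unnormalised posteriors:
  P(Z=1)·p_1 = 0.51 × 0.0141195 = 0.00720093
  P(Z=2)·p_2 = 0.06 × 0.00150262 = 9.01573e-05
  P(Z=3)·p_3 = 0.43 × 0.000922335 = 0.000396604
Evidence: 0.00720093 + 9.01573e-05 + 0.000396604 = 0.0076877
P(Level 1 | data) = 0.00720093 / 0.0076877 ≈ 0.937

0.937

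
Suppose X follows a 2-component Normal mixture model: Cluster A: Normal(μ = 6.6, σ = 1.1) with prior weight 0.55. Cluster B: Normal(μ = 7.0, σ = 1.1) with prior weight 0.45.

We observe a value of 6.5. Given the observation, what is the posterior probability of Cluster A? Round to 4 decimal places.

By Bayes' theorem, P(k | x) = π_k f_k(x) / Σ_j π_j f_j(x).
Component likelihoods at x = 6.5:
  L_A = (1/(1.1·√(2π)))·exp(−(6.5−6.6)²/(2·1.1²)) = 0.362675·exp(-0.00413) = 0.361179
  L_B = (1/(1.1·√(2π)))·exp(−(6.5−7.0)²/(2·1.1²)) = 0.362675·exp(-0.10331) = 0.327079
Prior × likelihood for each component:
  π_A·L_A = 0.55 × 0.361179 = 0.198649
  π_B·L_B = 0.45 × 0.327079 = 0.147185
Sum: 0.198649 + 0.147185 = 0.345834
P(Cluster A | x) ≈ 0.5744

0.5744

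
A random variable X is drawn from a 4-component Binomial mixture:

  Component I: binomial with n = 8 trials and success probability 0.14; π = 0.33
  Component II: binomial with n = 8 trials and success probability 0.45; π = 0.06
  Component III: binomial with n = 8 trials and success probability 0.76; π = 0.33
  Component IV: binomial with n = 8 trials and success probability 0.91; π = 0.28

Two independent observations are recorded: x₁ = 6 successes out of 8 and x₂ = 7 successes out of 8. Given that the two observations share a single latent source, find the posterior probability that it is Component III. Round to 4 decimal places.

0.6814

Posterior ∝ prior × likelihood, so P(k | x) ∝ P(Z=k) f_k(x); normalise over all components.
Since both observations come from the same component, the likelihood for component k is f_k(x₁)·f_k(x₂).
  f_I = [C(8,6)·0.14^6·0.86^2 = 28·7.52954e-06·0.7396 = 0.000155928] × [7.25245e-06] = 1.13086e-09
  f_II = [C(8,6)·0.45^6·0.55^2 = 28·0.00830377·0.3025 = 0.0703329] × [0.0164415] = 0.00115638
  f_III = [C(8,6)·0.76^6·0.24^2 = 28·0.1927·0.0576 = 0.310786] × [0.281188] = 0.0873893
  f_IV = [C(8,6)·0.91^6·0.09^2 = 28·0.567869·0.0081 = 0.128793] × [0.372068] = 0.0479197
Prior × likelihood for each component:
  P(Z=I)·f_I = 0.33 × 1.13086e-09 = 3.73183e-10
  P(Z=II)·f_II = 0.06 × 0.00115638 = 6.93825e-05
  P(Z=III)·f_III = 0.33 × 0.0873893 = 0.0288385
  P(Z=IV)·f_IV = 0.28 × 0.0479197 = 0.0134175
Denominator: 3.73183e-10 + 6.93825e-05 + 0.0288385 + 0.0134175 = 0.0423254
P(Component III | x₁, x₂) = 0.0288385 / 0.0423254 ≈ 0.6814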